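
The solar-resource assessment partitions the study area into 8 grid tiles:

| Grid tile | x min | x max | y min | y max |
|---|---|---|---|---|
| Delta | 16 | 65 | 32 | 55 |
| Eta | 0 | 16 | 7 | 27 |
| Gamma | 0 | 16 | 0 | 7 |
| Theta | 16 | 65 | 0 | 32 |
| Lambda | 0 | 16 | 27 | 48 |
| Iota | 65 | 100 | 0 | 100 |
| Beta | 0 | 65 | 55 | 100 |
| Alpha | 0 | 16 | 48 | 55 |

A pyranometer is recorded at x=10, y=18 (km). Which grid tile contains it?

The point has x = 10 and y = 18.
Only Eta satisfies 0 ≤ x ≤ 16 and 7 ≤ y ≤ 27.

Eta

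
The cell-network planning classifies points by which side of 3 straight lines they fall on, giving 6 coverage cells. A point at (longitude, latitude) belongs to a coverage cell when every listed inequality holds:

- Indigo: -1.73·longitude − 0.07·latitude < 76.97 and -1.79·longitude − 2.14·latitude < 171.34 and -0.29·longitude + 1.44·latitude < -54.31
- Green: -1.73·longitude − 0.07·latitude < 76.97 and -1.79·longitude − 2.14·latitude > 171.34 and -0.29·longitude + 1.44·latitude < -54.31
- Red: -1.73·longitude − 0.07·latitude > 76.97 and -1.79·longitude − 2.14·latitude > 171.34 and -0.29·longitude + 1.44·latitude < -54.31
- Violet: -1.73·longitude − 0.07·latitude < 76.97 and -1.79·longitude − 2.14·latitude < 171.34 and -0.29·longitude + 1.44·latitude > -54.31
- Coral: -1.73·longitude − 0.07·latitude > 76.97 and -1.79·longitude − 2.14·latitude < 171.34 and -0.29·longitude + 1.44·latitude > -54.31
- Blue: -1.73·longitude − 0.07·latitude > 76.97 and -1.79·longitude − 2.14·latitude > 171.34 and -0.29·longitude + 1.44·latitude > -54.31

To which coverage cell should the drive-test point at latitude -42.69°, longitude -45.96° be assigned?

Blue

-1.73·-45.96 − 0.07·-42.69 = 82.499, which is > 76.97
-1.79·-45.96 − 2.14·-42.69 = 173.625, which is > 171.34
-0.29·-45.96 + 1.44·-42.69 = -48.145, which is > -54.31
This sign pattern matches Blue.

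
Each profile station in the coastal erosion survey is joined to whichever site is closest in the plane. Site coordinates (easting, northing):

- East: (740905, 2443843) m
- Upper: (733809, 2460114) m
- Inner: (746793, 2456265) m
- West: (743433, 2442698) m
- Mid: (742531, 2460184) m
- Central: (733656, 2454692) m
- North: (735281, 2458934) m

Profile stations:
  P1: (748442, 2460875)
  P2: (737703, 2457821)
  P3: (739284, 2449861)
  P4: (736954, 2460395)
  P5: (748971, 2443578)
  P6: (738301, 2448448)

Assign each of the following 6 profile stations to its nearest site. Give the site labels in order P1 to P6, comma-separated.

P1 → Inner (d²=23971301.00)
P2 → North (d²=7104853.00)
P3 → East (d²=38843965.00)
P4 → North (d²=4933450.00)
P5 → West (d²=31443844.00)
P6 → East (d²=27986841.00)

Inner, North, East, North, West, East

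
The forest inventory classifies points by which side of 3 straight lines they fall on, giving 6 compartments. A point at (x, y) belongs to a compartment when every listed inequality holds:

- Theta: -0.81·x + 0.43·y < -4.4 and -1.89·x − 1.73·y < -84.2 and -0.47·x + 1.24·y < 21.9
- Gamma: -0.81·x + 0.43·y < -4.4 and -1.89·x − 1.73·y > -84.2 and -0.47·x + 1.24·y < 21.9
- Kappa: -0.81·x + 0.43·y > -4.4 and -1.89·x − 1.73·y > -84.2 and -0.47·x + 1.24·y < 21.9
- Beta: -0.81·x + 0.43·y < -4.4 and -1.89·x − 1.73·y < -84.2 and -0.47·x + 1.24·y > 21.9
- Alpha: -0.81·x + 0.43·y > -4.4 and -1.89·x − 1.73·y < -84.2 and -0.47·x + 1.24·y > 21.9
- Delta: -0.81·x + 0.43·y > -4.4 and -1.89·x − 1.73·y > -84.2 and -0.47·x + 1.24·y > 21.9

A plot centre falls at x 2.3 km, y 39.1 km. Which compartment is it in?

-0.81·2.3 + 0.43·39.1 = 14.950, which is > -4.4
-1.89·2.3 − 1.73·39.1 = -71.990, which is > -84.2
-0.47·2.3 + 1.24·39.1 = 47.403, which is > 21.9
This sign pattern matches Delta.

Delta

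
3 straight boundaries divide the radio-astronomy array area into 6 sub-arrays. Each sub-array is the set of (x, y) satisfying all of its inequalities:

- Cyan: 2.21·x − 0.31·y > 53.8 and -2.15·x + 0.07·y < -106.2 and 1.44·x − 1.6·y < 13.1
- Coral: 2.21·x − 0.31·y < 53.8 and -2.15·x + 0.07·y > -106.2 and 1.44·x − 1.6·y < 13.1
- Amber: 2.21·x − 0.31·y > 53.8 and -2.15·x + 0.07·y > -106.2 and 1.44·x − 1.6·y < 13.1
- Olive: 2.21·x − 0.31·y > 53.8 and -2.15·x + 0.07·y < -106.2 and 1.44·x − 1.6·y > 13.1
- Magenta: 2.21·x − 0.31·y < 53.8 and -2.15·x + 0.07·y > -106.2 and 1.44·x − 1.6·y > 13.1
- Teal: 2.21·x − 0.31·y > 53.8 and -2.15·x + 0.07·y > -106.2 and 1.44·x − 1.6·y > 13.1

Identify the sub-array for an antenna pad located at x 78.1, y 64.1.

Cyan

2.21·78.1 − 0.31·64.1 = 152.730, which is > 53.8
-2.15·78.1 + 0.07·64.1 = -163.428, which is < -106.2
1.44·78.1 − 1.6·64.1 = 9.904, which is < 13.1
This sign pattern matches Cyan.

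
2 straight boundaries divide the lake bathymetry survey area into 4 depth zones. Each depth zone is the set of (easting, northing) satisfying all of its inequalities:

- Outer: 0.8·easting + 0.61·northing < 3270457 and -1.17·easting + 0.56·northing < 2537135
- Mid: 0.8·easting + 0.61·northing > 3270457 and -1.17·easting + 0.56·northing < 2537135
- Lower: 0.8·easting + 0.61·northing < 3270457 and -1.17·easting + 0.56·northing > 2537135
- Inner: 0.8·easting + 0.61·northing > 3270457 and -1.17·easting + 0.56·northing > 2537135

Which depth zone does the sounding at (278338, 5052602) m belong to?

Mid

0.8·278338 + 0.61·5052602 = 3304757.620, which is > 3270457
-1.17·278338 + 0.56·5052602 = 2503801.660, which is < 2537135
This sign pattern matches Mid.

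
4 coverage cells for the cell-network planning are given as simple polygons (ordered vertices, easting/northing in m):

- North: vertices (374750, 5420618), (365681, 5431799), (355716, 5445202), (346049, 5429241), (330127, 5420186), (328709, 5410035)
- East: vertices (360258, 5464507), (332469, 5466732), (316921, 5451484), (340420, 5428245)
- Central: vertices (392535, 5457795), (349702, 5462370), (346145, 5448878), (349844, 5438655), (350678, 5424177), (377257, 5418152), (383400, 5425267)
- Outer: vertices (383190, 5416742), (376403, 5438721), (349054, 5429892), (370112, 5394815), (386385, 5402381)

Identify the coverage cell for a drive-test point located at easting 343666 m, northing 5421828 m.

North

Cast a ray rightward from (343666, 5421828). For each polygon, the edges (by vertex number in listed order) whose endpoints lie on opposite sides of northing = 5421828, where each meets that height, and whether that is right or left of the point:
North: 1–2 at easting≈373768.6 (right), 4–5 at easting≈333014.2 (left) → 1 crossing.
East: no edge straddles that height → 0 crossings.
Central: 5–6 at easting≈361040.5 (right), 6–7 at easting≈380430.8 (right) → 2 crossings.
Outer: 1–2 at easting≈381619.5 (right), 3–4 at easting≈353895.1 (right) → 2 crossings.
Only North has an odd count, so the point is inside North.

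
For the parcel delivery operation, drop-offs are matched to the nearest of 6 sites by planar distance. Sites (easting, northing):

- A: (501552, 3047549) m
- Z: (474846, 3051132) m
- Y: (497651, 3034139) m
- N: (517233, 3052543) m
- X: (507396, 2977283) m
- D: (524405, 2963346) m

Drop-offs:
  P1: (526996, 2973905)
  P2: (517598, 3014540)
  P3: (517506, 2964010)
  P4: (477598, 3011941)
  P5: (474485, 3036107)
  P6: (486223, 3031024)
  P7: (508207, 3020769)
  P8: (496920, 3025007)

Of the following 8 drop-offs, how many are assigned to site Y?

P1 → D
P2 → Y
P3 → D
P4 → Y
P5 → Z
P6 → Y
P7 → Y
P8 → Y
5 of the 8 go to Y.

5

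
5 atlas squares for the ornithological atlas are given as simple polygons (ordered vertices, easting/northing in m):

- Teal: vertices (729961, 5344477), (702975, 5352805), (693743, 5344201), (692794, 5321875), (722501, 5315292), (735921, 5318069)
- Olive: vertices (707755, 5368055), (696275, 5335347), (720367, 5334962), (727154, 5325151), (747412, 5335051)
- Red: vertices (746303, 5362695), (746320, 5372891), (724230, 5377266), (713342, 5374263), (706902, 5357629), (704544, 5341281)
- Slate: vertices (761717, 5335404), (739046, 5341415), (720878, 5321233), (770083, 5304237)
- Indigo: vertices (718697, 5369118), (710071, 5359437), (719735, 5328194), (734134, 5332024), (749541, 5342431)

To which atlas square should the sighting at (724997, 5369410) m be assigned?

Cast a ray rightward from (724997, 5369410). For each polygon, the edges (by vertex number in listed order) whose endpoints lie on opposite sides of northing = 5369410, where each meets that height, and whether that is right or left of the point:
Teal: no edge straddles that height → 0 crossings.
Olive: no edge straddles that height → 0 crossings.
Red: 1–2 at easting≈746314.2 (right), 4–5 at easting≈711463.1 (left) → 1 crossing.
Slate: no edge straddles that height → 0 crossings.
Indigo: no edge straddles that height → 0 crossings.
Only Red has an odd count, so the point is inside Red.

Red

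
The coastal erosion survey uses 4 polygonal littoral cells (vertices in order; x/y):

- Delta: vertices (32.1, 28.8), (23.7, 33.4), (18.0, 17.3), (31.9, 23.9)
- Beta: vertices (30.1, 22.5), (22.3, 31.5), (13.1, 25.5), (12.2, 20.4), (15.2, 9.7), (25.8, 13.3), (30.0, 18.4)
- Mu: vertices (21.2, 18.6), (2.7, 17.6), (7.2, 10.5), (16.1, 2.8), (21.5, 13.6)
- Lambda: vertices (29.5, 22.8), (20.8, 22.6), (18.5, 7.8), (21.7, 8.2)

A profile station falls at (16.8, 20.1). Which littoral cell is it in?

Cast a ray rightward from (16.8, 20.1). For each polygon, the edges (by vertex number in listed order) whose endpoints lie on opposite sides of y = 20.1, where each meets that height, and whether that is right or left of the point:
Delta: 2–3 at x≈18.99 (right), 3–4 at x≈23.90 (right) → 2 crossings.
Beta: 4–5 at x≈12.28 (left), 7–1 at x≈30.04 (right) → 1 crossing.
Mu: no edge straddles that height → 0 crossings.
Lambda: 2–3 at x≈20.41 (right), 4–1 at x≈28.06 (right) → 2 crossings.
Only Beta has an odd count, so the point is inside Beta.

Beta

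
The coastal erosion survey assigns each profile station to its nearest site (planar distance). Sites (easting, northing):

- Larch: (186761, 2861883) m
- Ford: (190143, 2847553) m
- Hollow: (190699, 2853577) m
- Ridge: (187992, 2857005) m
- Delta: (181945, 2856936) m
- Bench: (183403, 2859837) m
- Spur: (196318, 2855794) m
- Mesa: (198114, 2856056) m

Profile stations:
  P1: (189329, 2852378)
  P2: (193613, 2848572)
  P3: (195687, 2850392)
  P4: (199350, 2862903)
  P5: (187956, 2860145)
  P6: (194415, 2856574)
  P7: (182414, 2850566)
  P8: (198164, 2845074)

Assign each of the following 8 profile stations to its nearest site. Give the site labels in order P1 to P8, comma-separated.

P1 → Hollow (d²=3314501.00)
P2 → Ford (d²=13079261.00)
P3 → Spur (d²=29579765.00)
P4 → Mesa (d²=48409105.00)
P5 → Larch (d²=4448669.00)
P6 → Spur (d²=4229809.00)
P7 → Delta (d²=40796861.00)
P8 → Ford (d²=70481882.00)

Hollow, Ford, Spur, Mesa, Larch, Spur, Delta, Ford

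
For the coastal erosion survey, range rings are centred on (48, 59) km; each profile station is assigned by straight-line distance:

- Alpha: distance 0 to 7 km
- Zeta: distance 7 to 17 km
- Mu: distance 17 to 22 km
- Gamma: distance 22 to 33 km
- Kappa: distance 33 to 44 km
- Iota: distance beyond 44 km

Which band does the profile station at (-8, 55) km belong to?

Iota

Distance = √((-8−48)² + (55−59)²) = √(3136.000 + 16.000) = 56.143 km.
44 ≤ 56.143 < ∞ → Iota.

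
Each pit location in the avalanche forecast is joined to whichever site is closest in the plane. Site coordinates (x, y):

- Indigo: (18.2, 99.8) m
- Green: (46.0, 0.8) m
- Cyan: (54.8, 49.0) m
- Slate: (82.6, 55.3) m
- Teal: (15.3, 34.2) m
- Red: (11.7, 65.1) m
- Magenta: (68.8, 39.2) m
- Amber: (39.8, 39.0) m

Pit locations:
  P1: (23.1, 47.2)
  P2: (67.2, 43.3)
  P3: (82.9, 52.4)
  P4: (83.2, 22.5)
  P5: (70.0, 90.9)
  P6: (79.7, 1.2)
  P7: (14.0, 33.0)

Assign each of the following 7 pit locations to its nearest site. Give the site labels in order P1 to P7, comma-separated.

Teal, Magenta, Slate, Magenta, Slate, Green, Teal

P1 → Teal (d²=229.84)
P2 → Magenta (d²=19.37)
P3 → Slate (d²=8.50)
P4 → Magenta (d²=486.25)
P5 → Slate (d²=1426.12)
P6 → Green (d²=1135.85)
P7 → Teal (d²=3.13)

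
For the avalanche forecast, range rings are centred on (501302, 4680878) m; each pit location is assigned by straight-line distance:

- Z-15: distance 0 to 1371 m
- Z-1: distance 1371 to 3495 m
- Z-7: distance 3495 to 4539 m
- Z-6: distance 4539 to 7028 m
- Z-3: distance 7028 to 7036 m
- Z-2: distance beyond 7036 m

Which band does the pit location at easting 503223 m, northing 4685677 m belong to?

Distance = √((503223−501302)² + (4685677−4680878)²) = √(3690241.000 + 23030401.000) = 5169.201 m.
4539 ≤ 5169.201 < 7028 → Z-6.

Z-6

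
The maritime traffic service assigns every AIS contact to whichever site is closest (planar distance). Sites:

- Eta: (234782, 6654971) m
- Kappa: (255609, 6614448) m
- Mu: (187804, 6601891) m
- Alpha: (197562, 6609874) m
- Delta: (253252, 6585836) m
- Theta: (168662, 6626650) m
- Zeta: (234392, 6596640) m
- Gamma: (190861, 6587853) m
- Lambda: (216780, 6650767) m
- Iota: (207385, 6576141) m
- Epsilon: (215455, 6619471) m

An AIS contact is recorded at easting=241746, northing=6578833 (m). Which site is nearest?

Delta

Squared distances to each site:
Eta: 5845492340.000; Kappa: 1460610994.000; Mu: 3441410728.000; Alpha: 2915769537.000; Delta: 181430045.000; Theta: 7627736545.000; Zeta: 371170565.000; Gamma: 2670643625.000; Lambda: 5797801512.000; Iota: 1187925185.000; Epsilon: 2342663725.000.
Minimum at Delta.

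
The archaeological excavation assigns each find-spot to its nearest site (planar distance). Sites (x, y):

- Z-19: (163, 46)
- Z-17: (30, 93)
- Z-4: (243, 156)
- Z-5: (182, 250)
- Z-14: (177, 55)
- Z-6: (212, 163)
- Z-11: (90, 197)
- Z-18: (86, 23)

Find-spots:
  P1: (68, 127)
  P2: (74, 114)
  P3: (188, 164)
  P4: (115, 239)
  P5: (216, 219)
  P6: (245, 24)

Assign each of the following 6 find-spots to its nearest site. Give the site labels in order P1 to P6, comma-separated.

P1 → Z-17 (d²=2600.00)
P2 → Z-17 (d²=2377.00)
P3 → Z-6 (d²=577.00)
P4 → Z-11 (d²=2389.00)
P5 → Z-5 (d²=2117.00)
P6 → Z-14 (d²=5585.00)

Z-17, Z-17, Z-6, Z-11, Z-5, Z-14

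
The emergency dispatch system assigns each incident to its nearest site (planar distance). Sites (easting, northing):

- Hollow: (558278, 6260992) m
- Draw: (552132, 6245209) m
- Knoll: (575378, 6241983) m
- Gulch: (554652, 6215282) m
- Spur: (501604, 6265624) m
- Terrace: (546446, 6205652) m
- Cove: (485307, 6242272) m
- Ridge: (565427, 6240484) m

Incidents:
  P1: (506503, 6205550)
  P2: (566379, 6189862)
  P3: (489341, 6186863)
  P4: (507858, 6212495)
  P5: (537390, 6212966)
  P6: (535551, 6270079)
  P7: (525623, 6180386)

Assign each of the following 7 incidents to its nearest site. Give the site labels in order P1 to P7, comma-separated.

P1 → Terrace (d²=1595453653.00)
P2 → Terrace (d²=646648589.00)
P3 → Cove (d²=3086430437.00)
P4 → Cove (d²=1395217330.00)
P5 → Terrace (d²=135505732.00)
P6 → Hollow (d²=599090098.00)
P7 → Terrace (d²=1071968085.00)

Terrace, Terrace, Cove, Cove, Terrace, Hollow, Terrace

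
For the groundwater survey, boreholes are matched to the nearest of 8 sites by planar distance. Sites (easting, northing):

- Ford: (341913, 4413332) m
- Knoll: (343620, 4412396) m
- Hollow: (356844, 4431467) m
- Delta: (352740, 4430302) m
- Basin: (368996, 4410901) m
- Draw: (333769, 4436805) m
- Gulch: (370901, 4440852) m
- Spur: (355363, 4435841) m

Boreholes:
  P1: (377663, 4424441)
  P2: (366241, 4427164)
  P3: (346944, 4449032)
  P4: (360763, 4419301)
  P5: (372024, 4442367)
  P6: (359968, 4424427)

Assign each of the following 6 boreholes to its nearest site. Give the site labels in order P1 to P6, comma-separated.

P1 → Basin (d²=258448489.00)
P2 → Hollow (d²=106819418.00)
P3 → Spur (d²=244882042.00)
P4 → Basin (d²=138342289.00)
P5 → Gulch (d²=3556354.00)
P6 → Hollow (d²=59320976.00)

Basin, Hollow, Spur, Basin, Gulch, Hollow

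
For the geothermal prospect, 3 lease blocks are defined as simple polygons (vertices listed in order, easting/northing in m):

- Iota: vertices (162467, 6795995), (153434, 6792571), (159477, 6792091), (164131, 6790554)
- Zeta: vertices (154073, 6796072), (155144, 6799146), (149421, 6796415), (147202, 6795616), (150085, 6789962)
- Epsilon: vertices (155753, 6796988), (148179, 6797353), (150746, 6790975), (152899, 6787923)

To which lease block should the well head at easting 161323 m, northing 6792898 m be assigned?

Cast a ray rightward from (161323, 6792898). For each polygon, the edges (by vertex number in listed order) whose endpoints lie on opposite sides of northing = 6792898, where each meets that height, and whether that is right or left of the point:
Iota: 1–2 at easting≈154296.7 (left), 4–1 at easting≈163414.1 (right) → 1 crossing.
Zeta: 4–5 at easting≈148587.9 (left), 5–1 at easting≈152001.3 (left) → 0 crossings.
Epsilon: 2–3 at easting≈149972.0 (left), 4–1 at easting≈154465.3 (left) → 0 crossings.
Only Iota has an odd count, so the point is inside Iota.

Iota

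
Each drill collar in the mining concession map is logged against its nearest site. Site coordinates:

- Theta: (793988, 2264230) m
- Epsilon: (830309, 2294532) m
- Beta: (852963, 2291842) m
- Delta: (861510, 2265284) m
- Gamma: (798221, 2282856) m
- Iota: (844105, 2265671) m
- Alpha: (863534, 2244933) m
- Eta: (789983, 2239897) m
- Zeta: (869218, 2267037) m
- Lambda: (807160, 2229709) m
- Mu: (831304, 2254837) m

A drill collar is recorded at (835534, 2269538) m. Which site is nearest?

Iota

Squared distances to each site:
Theta: 1754244980.000; Epsilon: 652000661.000; Beta: 801238457.000; Delta: 692849092.000; Gamma: 1569629093.000; Iota: 88415730.000; Alpha: 1389406025.000; Eta: 2953482482.000; Zeta: 1140866857.000; Lambda: 2391433117.000; Mu: 234012301.000.
Minimum at Iota.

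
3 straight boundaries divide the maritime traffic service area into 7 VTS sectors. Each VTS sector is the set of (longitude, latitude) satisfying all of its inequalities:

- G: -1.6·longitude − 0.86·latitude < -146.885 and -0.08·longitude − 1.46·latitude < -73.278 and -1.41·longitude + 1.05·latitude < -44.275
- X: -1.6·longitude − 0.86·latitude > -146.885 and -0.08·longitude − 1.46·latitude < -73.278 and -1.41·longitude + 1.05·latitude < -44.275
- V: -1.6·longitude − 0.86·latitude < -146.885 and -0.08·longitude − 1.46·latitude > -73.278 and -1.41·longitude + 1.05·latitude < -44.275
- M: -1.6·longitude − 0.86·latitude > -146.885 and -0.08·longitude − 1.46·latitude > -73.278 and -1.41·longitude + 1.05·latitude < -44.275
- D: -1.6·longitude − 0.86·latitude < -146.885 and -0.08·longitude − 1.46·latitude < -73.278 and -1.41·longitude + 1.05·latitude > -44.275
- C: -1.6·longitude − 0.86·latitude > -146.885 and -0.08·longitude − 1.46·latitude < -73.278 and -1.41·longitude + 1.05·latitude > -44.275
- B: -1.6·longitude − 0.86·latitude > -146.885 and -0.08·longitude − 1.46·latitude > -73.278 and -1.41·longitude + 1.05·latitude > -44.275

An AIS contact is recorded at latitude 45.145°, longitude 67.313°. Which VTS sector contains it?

-1.6·67.313 − 0.86·45.145 = -146.526, which is > -146.885
-0.08·67.313 − 1.46·45.145 = -71.297, which is > -73.278
-1.41·67.313 + 1.05·45.145 = -47.509, which is < -44.275
This sign pattern matches M.

M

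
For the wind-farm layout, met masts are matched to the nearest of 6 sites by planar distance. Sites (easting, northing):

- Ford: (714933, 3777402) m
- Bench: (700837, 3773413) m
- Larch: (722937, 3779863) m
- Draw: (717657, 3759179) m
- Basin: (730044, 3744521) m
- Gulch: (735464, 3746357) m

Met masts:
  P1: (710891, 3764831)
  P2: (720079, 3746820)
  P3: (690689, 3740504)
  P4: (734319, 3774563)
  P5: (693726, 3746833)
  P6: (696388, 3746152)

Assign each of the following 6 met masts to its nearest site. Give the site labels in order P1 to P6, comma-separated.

Draw, Basin, Draw, Larch, Draw, Draw

P1 → Draw (d²=77723860.00)
P2 → Basin (d²=104586626.00)
P3 → Draw (d²=1076028649.00)
P4 → Larch (d²=157639924.00)
P5 → Draw (d²=725116477.00)
P6 → Draw (d²=622073090.00)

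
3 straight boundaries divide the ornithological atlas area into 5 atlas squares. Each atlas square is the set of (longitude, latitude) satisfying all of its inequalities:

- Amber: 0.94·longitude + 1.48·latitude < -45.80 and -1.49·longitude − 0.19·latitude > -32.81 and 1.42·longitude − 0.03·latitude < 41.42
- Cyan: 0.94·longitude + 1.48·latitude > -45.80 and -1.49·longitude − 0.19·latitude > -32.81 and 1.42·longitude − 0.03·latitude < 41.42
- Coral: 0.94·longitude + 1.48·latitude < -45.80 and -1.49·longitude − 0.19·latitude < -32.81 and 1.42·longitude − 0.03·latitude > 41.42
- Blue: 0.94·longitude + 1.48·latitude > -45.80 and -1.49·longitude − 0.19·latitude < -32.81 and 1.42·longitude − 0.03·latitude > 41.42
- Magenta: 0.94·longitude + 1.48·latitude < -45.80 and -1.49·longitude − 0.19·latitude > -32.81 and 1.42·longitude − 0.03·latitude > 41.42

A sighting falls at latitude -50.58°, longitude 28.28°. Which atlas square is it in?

0.94·28.28 + 1.48·-50.58 = -48.275, which is < -45.80
-1.49·28.28 − 0.19·-50.58 = -32.527, which is > -32.81
1.42·28.28 − 0.03·-50.58 = 41.675, which is > 41.42
This sign pattern matches Magenta.

Magenta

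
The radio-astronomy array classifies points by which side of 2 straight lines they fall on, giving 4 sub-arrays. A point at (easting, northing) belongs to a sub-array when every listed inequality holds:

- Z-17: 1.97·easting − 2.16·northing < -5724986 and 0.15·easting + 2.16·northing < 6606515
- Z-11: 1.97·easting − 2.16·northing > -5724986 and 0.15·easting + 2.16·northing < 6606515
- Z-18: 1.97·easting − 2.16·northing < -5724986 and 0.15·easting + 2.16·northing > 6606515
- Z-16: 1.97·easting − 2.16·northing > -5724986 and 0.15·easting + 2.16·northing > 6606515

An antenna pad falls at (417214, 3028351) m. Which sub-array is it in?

1.97·417214 − 2.16·3028351 = -5719326.580, which is > -5724986
0.15·417214 + 2.16·3028351 = 6603820.260, which is < 6606515
This sign pattern matches Z-11.

Z-11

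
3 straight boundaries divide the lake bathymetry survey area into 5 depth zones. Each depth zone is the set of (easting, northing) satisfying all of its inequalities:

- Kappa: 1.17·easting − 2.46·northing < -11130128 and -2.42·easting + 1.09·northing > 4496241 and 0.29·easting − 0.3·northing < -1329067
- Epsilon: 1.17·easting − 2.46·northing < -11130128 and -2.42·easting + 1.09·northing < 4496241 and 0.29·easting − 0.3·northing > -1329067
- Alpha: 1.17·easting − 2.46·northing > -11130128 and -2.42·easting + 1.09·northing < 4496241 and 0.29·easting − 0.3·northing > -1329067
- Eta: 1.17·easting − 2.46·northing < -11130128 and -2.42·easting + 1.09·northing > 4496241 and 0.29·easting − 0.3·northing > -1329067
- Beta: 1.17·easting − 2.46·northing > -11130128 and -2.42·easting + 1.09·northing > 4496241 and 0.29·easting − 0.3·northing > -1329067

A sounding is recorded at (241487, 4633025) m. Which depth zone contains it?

1.17·241487 − 2.46·4633025 = -11114701.710, which is > -11130128
-2.42·241487 + 1.09·4633025 = 4465598.710, which is < 4496241
0.29·241487 − 0.3·4633025 = -1319876.270, which is > -1329067
This sign pattern matches Alpha.

Alpha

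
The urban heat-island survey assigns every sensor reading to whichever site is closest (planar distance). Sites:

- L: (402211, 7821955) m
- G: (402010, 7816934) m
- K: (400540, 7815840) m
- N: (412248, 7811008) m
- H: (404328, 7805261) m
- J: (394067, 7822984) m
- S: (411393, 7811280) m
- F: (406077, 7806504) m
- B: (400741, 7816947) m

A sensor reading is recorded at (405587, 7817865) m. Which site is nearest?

G

Squared distances to each site:
L: 28125476.000; G: 13661690.000; K: 29572834.000; N: 91387370.000; H: 160445897.000; J: 158914561.000; S: 77071861.000; F: 129312421.000; B: 24326440.000.
Minimum at G.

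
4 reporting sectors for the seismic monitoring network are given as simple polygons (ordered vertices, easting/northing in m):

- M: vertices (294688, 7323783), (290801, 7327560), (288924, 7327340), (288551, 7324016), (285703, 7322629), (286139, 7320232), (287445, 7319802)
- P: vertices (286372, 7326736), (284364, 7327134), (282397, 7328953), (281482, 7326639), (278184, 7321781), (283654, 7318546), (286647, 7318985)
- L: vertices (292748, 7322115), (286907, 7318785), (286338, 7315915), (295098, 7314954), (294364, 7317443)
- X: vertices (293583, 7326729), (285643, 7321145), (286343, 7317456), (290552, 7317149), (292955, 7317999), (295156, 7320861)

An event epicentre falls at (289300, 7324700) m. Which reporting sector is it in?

Cast a ray rightward from (289300, 7324700). For each polygon, the edges (by vertex number in listed order) whose endpoints lie on opposite sides of northing = 7324700, where each meets that height, and whether that is right or left of the point:
M: 1–2 at easting≈293744.3 (right), 3–4 at easting≈288627.8 (left) → 1 crossing.
P: 4–5 at easting≈280165.7 (left), 7–1 at easting≈286444.2 (left) → 0 crossings.
L: no edge straddles that height → 0 crossings.
X: 1–2 at easting≈290697.9 (right), 6–1 at easting≈294126.9 (right) → 2 crossings.
Only M has an odd count, so the point is inside M.

M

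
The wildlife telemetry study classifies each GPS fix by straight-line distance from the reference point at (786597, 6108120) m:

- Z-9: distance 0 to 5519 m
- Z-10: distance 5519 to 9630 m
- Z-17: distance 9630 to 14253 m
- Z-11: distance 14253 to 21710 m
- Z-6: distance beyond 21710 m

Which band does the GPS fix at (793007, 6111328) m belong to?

Z-10

Distance = √((793007−786597)² + (6111328−6108120)²) = √(41088100.000 + 10291264.000) = 7167.940 m.
5519 ≤ 7167.940 < 9630 → Z-10.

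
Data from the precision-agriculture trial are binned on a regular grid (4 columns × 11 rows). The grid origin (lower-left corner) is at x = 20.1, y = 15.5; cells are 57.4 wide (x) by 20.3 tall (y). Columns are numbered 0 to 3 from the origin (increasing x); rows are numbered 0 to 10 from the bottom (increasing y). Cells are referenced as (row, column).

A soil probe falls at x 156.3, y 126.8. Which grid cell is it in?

(5, 2)

Column index: ⌊(156.3 − 20.1) / 57.4⌋ = ⌊2.373⌋ = 2
Row offset from origin: ⌊(126.8 − 15.5) / 20.3⌋ = ⌊5.483⌋ = 5 → row 5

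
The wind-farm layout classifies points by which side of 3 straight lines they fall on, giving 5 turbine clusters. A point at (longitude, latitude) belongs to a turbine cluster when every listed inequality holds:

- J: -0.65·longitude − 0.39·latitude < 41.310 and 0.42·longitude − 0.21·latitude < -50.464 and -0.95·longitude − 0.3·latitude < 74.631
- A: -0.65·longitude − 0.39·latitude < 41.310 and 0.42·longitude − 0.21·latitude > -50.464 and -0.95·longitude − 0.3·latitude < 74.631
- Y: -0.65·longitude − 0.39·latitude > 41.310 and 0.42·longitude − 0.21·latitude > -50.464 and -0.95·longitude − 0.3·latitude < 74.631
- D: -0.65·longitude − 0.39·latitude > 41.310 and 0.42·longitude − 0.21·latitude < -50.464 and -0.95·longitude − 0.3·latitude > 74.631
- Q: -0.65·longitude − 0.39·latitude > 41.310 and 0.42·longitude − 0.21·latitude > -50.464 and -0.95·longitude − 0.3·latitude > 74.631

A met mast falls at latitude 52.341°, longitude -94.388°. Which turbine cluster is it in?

J

-0.65·-94.388 − 0.39·52.341 = 40.939, which is < 41.310
0.42·-94.388 − 0.21·52.341 = -50.635, which is < -50.464
-0.95·-94.388 − 0.3·52.341 = 73.966, which is < 74.631
This sign pattern matches J.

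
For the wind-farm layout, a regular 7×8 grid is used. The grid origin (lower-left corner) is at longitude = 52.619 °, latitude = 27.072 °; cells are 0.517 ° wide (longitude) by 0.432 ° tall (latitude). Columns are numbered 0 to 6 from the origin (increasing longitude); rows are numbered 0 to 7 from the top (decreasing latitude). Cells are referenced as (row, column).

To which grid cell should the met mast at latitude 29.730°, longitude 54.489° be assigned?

(1, 3)

Column index: ⌊(54.489 − 52.619) / 0.517⌋ = ⌊3.617⌋ = 3
Row offset from origin: ⌊(29.730 − 27.072) / 0.432⌋ = ⌊6.153⌋ = 6 → row 1 (counted from top)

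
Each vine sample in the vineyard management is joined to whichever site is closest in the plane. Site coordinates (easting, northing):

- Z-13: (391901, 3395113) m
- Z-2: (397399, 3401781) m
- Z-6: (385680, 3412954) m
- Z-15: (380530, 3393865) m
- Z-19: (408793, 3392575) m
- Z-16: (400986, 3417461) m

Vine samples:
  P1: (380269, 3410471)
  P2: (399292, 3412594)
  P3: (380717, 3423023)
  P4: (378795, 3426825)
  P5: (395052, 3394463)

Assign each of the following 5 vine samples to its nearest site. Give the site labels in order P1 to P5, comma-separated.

Z-6, Z-16, Z-6, Z-6, Z-13

P1 → Z-6 (d²=35444210.00)
P2 → Z-16 (d²=26557325.00)
P3 → Z-6 (d²=126016130.00)
P4 → Z-6 (d²=239807866.00)
P5 → Z-13 (d²=10351301.00)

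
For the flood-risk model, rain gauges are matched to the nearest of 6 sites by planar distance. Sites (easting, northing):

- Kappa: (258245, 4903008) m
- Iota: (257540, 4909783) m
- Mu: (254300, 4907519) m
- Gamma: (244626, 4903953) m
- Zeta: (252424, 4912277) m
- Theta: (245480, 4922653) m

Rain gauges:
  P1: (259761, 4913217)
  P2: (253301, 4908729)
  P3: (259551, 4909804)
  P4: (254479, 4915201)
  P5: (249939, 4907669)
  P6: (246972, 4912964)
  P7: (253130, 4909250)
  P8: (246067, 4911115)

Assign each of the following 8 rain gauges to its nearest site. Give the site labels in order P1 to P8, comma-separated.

Iota, Mu, Iota, Zeta, Mu, Zeta, Mu, Zeta

P1 → Iota (d²=16725197.00)
P2 → Mu (d²=2462101.00)
P3 → Iota (d²=4044562.00)
P4 → Zeta (d²=12772801.00)
P5 → Mu (d²=19040821.00)
P6 → Zeta (d²=30196273.00)
P7 → Mu (d²=4365261.00)
P8 → Zeta (d²=41761693.00)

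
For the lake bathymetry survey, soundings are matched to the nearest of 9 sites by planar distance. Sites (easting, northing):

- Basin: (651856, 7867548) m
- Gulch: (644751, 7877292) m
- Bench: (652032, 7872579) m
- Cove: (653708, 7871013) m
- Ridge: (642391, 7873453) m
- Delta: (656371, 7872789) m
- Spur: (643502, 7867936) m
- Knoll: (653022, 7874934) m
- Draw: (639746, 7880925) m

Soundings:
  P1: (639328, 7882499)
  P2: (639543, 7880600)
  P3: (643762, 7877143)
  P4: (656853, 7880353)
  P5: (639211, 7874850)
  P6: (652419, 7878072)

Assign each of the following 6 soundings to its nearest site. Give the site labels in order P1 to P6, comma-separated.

P1 → Draw (d²=2652200.00)
P2 → Draw (d²=146834.00)
P3 → Gulch (d²=1000322.00)
P4 → Knoll (d²=44042122.00)
P5 → Ridge (d²=12064009.00)
P6 → Knoll (d²=10210653.00)

Draw, Draw, Gulch, Knoll, Ridge, Knoll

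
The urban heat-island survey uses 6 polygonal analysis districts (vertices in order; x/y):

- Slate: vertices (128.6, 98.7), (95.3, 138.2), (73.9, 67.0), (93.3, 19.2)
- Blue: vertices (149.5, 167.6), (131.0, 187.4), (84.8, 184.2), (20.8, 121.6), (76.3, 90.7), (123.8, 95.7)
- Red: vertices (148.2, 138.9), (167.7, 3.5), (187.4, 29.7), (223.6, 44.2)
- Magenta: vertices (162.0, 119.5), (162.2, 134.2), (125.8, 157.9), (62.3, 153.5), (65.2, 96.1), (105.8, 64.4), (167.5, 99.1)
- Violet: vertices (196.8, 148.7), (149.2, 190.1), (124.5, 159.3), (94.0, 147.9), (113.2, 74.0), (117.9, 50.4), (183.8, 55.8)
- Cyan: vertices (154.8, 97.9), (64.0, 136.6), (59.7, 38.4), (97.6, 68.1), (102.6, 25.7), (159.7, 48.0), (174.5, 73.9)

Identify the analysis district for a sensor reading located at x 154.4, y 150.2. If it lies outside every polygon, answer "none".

Violet

Cast a ray rightward from (154.4, 150.2). For each polygon, the edges (by vertex number in listed order) whose endpoints lie on opposite sides of y = 150.2, where each meets that height, and whether that is right or left of the point:
Slate: no edge straddles that height → 0 crossings.
Blue: 3–4 at x≈50.04 (left), 6–1 at x≈143.28 (left) → 0 crossings.
Red: no edge straddles that height → 0 crossings.
Magenta: 2–3 at x≈137.63 (left), 4–5 at x≈62.47 (left) → 0 crossings.
Violet: 1–2 at x≈195.08 (right), 3–4 at x≈100.15 (left) → 1 crossing.
Cyan: no edge straddles that height → 0 crossings.
Only Violet has an odd count, so the point is inside Violet.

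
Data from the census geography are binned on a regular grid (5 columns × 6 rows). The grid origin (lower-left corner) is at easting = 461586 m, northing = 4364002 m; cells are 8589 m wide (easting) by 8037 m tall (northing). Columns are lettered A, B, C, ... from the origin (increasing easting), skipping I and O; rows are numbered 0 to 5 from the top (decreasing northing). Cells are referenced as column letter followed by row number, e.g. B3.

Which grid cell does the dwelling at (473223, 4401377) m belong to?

B1

Column index: ⌊(473223 − 461586) / 8589⌋ = ⌊1.355⌋ = 1 → column B
Row offset from origin: ⌊(4401377 − 4364002) / 8037⌋ = ⌊4.650⌋ = 4 → row 1 (counted from top)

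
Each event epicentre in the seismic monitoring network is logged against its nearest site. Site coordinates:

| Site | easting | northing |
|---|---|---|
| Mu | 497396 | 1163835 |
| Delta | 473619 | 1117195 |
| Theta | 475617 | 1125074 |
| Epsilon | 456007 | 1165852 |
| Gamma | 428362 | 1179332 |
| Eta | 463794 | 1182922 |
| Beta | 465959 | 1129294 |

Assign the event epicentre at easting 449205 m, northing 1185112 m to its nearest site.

Eta

Squared distances to each site:
Mu: 2775083210.000; Delta: 5208762285.000; Theta: 4302155188.000; Epsilon: 417214804.000; Gamma: 467839049.000; Eta: 217635021.000; Beta: 3396345640.000.
Minimum at Eta.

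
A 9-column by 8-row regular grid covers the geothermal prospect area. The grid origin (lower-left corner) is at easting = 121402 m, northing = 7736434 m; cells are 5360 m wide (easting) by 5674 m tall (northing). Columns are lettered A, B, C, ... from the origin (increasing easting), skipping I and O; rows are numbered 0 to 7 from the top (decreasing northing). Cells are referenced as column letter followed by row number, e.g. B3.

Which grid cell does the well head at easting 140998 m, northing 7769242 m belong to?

D2

Column index: ⌊(140998 − 121402) / 5360⌋ = ⌊3.656⌋ = 3 → column D
Row offset from origin: ⌊(7769242 − 7736434) / 5674⌋ = ⌊5.782⌋ = 5 → row 2 (counted from top)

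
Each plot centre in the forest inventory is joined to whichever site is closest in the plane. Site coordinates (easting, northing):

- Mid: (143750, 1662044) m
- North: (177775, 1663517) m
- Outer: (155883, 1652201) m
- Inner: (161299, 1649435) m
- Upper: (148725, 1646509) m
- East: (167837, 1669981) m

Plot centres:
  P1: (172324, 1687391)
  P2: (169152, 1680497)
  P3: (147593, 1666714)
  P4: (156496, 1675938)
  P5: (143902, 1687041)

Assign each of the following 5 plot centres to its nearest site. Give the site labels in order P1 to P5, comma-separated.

P1 → East (d²=323241269.00)
P2 → East (d²=112315481.00)
P3 → Mid (d²=36577549.00)
P4 → East (d²=164104130.00)
P5 → Mid (d²=624873113.00)

East, East, Mid, East, Mid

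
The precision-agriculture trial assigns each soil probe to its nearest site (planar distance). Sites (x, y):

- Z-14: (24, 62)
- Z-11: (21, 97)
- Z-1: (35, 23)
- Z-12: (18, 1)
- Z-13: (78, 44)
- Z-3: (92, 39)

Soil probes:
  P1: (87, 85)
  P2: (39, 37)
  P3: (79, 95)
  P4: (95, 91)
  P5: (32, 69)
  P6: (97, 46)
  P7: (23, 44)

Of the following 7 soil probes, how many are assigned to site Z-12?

P1 → Z-13
P2 → Z-1
P3 → Z-13
P4 → Z-13
P5 → Z-14
P6 → Z-3
P7 → Z-14
0 of the 7 go to Z-12.

0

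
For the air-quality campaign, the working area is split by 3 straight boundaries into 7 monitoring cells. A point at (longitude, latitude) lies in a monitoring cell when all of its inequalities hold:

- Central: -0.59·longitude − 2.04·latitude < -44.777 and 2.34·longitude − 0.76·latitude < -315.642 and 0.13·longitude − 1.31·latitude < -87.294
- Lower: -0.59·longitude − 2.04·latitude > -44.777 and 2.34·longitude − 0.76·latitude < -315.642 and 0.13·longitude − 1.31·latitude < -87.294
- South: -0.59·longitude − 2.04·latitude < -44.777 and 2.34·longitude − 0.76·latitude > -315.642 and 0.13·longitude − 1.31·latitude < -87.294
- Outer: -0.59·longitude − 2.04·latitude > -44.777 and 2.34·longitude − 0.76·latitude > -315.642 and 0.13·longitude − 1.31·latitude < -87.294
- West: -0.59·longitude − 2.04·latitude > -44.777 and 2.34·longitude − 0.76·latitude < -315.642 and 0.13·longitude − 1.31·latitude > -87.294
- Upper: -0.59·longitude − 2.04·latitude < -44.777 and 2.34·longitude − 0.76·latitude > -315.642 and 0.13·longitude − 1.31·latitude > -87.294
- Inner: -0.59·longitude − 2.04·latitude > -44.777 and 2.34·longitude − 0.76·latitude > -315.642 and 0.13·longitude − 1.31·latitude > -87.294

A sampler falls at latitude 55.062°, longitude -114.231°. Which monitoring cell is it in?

Upper

-0.59·-114.231 − 2.04·55.062 = -44.930, which is < -44.777
2.34·-114.231 − 0.76·55.062 = -309.148, which is > -315.642
0.13·-114.231 − 1.31·55.062 = -86.981, which is > -87.294
This sign pattern matches Upper.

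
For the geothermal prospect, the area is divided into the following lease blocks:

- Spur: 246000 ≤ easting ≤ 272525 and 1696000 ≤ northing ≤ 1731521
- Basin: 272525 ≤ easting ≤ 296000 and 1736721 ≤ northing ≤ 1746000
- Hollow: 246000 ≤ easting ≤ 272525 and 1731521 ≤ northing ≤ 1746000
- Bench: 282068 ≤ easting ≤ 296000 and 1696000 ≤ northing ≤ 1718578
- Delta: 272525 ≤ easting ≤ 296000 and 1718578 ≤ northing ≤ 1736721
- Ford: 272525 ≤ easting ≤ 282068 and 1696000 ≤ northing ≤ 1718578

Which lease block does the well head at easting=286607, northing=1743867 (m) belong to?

Basin

The point has easting = 286607 and northing = 1743867.
Only Basin satisfies 272525 ≤ easting ≤ 296000 and 1736721 ≤ northing ≤ 1746000.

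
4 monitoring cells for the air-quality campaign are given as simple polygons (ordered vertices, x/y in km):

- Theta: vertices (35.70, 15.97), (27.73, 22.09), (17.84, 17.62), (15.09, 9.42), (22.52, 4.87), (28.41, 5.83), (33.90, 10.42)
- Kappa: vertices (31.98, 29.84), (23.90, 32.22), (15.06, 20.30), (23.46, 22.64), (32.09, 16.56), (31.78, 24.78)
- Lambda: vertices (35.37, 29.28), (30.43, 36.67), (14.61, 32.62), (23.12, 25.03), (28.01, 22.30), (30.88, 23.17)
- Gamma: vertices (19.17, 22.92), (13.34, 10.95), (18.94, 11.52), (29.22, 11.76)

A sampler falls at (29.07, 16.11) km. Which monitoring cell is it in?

Theta

Cast a ray rightward from (29.07, 16.11). For each polygon, the edges (by vertex number in listed order) whose endpoints lie on opposite sides of y = 16.11, where each meets that height, and whether that is right or left of the point:
Theta: 1–2 at x≈35.518 (right), 3–4 at x≈17.334 (left) → 1 crossing.
Kappa: no edge straddles that height → 0 crossings.
Lambda: no edge straddles that height → 0 crossings.
Gamma: 1–2 at x≈15.853 (left), 4–1 at x≈25.303 (left) → 0 crossings.
Only Theta has an odd count, so the point is inside Theta.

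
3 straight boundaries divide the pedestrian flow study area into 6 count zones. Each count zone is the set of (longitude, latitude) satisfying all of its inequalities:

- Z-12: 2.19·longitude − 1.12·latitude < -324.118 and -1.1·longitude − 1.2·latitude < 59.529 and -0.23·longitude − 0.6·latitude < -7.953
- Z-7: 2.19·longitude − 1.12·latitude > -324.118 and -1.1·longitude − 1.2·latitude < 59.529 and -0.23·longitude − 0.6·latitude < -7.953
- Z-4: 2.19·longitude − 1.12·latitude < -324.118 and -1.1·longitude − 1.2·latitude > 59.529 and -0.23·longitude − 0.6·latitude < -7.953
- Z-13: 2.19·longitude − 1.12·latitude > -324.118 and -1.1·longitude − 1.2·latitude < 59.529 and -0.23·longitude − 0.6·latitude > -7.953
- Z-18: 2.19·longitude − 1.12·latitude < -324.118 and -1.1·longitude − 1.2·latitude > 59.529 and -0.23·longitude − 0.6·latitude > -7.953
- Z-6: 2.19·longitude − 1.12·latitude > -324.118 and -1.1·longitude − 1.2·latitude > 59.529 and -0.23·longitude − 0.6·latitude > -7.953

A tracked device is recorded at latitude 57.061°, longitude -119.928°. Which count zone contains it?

2.19·-119.928 − 1.12·57.061 = -326.551, which is < -324.118
-1.1·-119.928 − 1.2·57.061 = 63.448, which is > 59.529
-0.23·-119.928 − 0.6·57.061 = -6.653, which is > -7.953
This sign pattern matches Z-18.

Z-18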